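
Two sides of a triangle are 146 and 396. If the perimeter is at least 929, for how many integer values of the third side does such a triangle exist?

Triangle inequality: 250 < x < 542. Perimeter ≥ 929 gives x ≥ 929 − 146 − 396 = 387.
So 387 ≤ x < 542; integers 387 through 541: 155 values.

155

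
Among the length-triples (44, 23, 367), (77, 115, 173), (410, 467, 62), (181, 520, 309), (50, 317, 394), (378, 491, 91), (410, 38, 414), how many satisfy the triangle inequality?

(23,44,367): 23+44 ≤ 367 → not valid
(77,115,173): 77+115 > 173 → valid
(62,410,467): 62+410 > 467 → valid
(181,309,520): 181+309 ≤ 520 → not valid
(50,317,394): 50+317 ≤ 394 → not valid
(91,378,491): 91+378 ≤ 491 → not valid
(38,410,414): 38+410 > 414 → valid
3 of the 7 triples form a triangle.

3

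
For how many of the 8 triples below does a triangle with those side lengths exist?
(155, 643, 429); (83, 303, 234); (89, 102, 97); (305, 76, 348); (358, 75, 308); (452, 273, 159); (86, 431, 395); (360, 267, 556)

(155,429,643): 155+429 ≤ 643 → not valid
(83,234,303): 83+234 > 303 → valid
(89,97,102): 89+97 > 102 → valid
(76,305,348): 76+305 > 348 → valid
(75,308,358): 75+308 > 358 → valid
(159,273,452): 159+273 ≤ 452 → not valid
(86,395,431): 86+395 > 431 → valid
(267,360,556): 267+360 > 556 → valid
6 of the 8 triples form a triangle.

6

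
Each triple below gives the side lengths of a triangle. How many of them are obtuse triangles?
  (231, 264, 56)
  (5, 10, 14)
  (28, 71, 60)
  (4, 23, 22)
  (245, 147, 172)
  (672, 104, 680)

5

(231,264,56): 56²+231² = 56497 < 69696 = 264² → obtuse
(5,10,14): 5²+10² = 125 < 196 = 14² → obtuse
(28,71,60): 28²+60² = 4384 < 5041 = 71² → obtuse
(4,23,22): 4²+22² = 500 < 529 = 23² → obtuse
(245,147,172): 147²+172² = 51193 < 60025 = 245² → obtuse
(672,104,680): 104²+672² = 462400 = 680² → right
5 of the 6 are obtuse.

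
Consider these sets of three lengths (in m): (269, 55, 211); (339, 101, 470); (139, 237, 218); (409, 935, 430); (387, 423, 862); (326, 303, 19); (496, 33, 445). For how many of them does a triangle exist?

1

(55,211,269): 55+211 ≤ 269 → not valid
(101,339,470): 101+339 ≤ 470 → not valid
(139,218,237): 139+218 > 237 → valid
(409,430,935): 409+430 ≤ 935 → not valid
(387,423,862): 387+423 ≤ 862 → not valid
(19,303,326): 19+303 ≤ 326 → not valid
(33,445,496): 33+445 ≤ 496 → not valid
1 of the 7 triples forms a triangle.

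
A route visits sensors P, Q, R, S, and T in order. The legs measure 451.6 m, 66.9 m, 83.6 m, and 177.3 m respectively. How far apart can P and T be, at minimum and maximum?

The maximum is all hops collinear in one direction: 451.6 + 66.9 + 83.6 + 177.3 = 779.4.
The longest hop is 451.6; the others sum to 327.8. Folding the others back against it leaves at least 451.6 − 327.8 = 123.8.

123.8 ≤ PT ≤ 779.4 m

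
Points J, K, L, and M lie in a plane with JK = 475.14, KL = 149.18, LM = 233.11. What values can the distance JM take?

The maximum is all hops collinear in one direction: 475.14 + 149.18 + 233.11 = 857.43.
The longest hop is 475.14; the others sum to 382.29. Folding the others back against it leaves at least 475.14 − 382.29 = 92.85.

92.85 ≤ JM ≤ 857.43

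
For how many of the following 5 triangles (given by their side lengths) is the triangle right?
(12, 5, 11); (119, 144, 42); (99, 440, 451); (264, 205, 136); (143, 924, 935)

2

(12,5,11): 5²+11² = 146 > 144 = 12² → acute
(119,144,42): 42²+119² = 15925 < 20736 = 144² → obtuse
(99,440,451): 99²+440² = 203401 = 451² → right
(264,205,136): 136²+205² = 60521 < 69696 = 264² → obtuse
(143,924,935): 143²+924² = 874225 = 935² → right
2 of the 5 are right.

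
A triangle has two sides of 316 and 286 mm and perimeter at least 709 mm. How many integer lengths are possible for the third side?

495

Triangle inequality: 30 < x < 602. Perimeter ≥ 709 gives x ≥ 709 − 316 − 286 = 107.
So 107 ≤ x < 602; integers 107 through 601: 495 values.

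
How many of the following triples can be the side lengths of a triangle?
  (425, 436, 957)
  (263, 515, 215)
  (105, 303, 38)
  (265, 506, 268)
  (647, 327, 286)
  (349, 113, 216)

1

(425,436,957): 425+436 ≤ 957 → not valid
(215,263,515): 215+263 ≤ 515 → not valid
(38,105,303): 38+105 ≤ 303 → not valid
(265,268,506): 265+268 > 506 → valid
(286,327,647): 286+327 ≤ 647 → not valid
(113,216,349): 113+216 ≤ 349 → not valid
1 of the 6 triples forms a triangle.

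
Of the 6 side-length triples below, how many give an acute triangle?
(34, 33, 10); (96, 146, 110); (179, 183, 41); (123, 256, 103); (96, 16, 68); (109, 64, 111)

(34,33,10): 10²+33² = 1189 > 1156 = 34² → acute
(96,146,110): 96²+110² = 21316 = 146² → right
(179,183,41): 41²+179² = 33722 > 33489 = 183² → acute
(123,256,103): 103+123 ≤ 256, not a triangle
(96,16,68): 16+68 ≤ 96, not a triangle
(109,64,111): 64²+109² = 15977 > 12321 = 111² → acute
3 of the 6 are acute.

3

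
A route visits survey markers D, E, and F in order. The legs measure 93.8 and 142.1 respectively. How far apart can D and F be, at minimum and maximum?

By the triangle inequality, |93.8 − 142.1| ≤ DF ≤ 93.8 + 142.1.

48.3 ≤ DF ≤ 235.9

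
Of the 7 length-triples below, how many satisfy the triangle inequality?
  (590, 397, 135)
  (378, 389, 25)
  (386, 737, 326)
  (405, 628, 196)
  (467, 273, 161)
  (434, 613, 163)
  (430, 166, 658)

1

(135,397,590): 135+397 ≤ 590 → not valid
(25,378,389): 25+378 > 389 → valid
(326,386,737): 326+386 ≤ 737 → not valid
(196,405,628): 196+405 ≤ 628 → not valid
(161,273,467): 161+273 ≤ 467 → not valid
(163,434,613): 163+434 ≤ 613 → not valid
(166,430,658): 166+430 ≤ 658 → not valid
1 of the 7 triples forms a triangle.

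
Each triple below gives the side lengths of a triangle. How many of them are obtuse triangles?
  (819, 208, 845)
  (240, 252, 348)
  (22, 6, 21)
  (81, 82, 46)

1

(819,208,845): 208²+819² = 714025 = 845² → right
(240,252,348): 240²+252² = 121104 = 348² → right
(22,6,21): 6²+21² = 477 < 484 = 22² → obtuse
(81,82,46): 46²+81² = 8677 > 6724 = 82² → acute
1 of the 4 is obtuse.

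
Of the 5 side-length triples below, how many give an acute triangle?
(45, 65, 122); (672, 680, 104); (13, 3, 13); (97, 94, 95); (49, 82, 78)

(45,65,122): 45+65 ≤ 122, not a triangle
(672,680,104): 104²+672² = 462400 = 680² → right
(13,3,13): 3²+13² = 178 > 169 = 13² → acute
(97,94,95): 94²+95² = 17861 > 9409 = 97² → acute
(49,82,78): 49²+78² = 8485 > 6724 = 82² → acute
3 of the 5 are acute.

3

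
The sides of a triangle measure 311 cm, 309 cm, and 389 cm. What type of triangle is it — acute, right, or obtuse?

Compare the square of the longest side to the sum of squares of the other two: 309² + 311² = 192202 > 151321 = 389².

acute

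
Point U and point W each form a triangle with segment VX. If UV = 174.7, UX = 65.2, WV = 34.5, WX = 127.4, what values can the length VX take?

109.5 < VX < 161.9

From triangle UVX: |174.7 − 65.2| < VX < 174.7 + 65.2, i.e. 109.5 < VX < 239.9.
From triangle WVX: 92.9 < VX < 161.9.
Both must hold, so VX lies in the intersection.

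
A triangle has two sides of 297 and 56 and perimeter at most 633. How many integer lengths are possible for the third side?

39

Triangle inequality: 241 < x < 353. Perimeter ≤ 633 gives x ≤ 633 − 297 − 56 = 280.
So 241 < x ≤ 280; integers 242 through 280: 39 values.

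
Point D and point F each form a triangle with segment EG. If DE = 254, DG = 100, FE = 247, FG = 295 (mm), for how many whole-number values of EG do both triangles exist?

From triangle DEG: 154 < EG < 354.
From triangle FEG: 48 < EG < 542.
Intersection: 154 < EG < 354, so integers 155 through 353: 199 values.

199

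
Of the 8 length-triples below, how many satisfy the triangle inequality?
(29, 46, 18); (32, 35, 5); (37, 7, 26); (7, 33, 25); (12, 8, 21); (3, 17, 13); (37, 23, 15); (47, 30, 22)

4

(18,29,46): 18+29 > 46 → valid
(5,32,35): 5+32 > 35 → valid
(7,26,37): 7+26 ≤ 37 → not valid
(7,25,33): 7+25 ≤ 33 → not valid
(8,12,21): 8+12 ≤ 21 → not valid
(3,13,17): 3+13 ≤ 17 → not valid
(15,23,37): 15+23 > 37 → valid
(22,30,47): 22+30 > 47 → valid
4 of the 8 triples form a triangle.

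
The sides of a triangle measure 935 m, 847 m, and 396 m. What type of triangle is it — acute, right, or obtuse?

right

Compare the square of the longest side to the sum of squares of the other two: 396² + 847² = 874225 = 935².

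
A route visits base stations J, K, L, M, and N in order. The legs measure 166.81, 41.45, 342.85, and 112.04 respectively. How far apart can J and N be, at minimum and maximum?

22.55 ≤ JN ≤ 663.15

The maximum is all hops collinear in one direction: 166.81 + 41.45 + 342.85 + 112.04 = 663.15.
The longest hop is 342.85; the others sum to 320.30. Folding the others back against it leaves at least 342.85 − 320.30 = 22.55.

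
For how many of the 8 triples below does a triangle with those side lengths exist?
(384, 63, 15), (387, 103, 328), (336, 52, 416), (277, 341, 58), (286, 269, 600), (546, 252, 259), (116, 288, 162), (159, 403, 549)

(15,63,384): 15+63 ≤ 384 → not valid
(103,328,387): 103+328 > 387 → valid
(52,336,416): 52+336 ≤ 416 → not valid
(58,277,341): 58+277 ≤ 341 → not valid
(269,286,600): 269+286 ≤ 600 → not valid
(252,259,546): 252+259 ≤ 546 → not valid
(116,162,288): 116+162 ≤ 288 → not valid
(159,403,549): 159+403 > 549 → valid
2 of the 8 triples form a triangle.

2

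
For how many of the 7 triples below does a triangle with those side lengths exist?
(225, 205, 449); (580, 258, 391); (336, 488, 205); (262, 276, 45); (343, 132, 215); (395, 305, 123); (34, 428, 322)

5

(205,225,449): 205+225 ≤ 449 → not valid
(258,391,580): 258+391 > 580 → valid
(205,336,488): 205+336 > 488 → valid
(45,262,276): 45+262 > 276 → valid
(132,215,343): 132+215 > 343 → valid
(123,305,395): 123+305 > 395 → valid
(34,322,428): 34+322 ≤ 428 → not valid
5 of the 7 triples form a triangle.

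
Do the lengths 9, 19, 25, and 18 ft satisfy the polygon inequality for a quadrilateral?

A quadrilateral exists iff every side is shorter than the sum of the others — equivalently, the longest side is less than the sum of the rest.
Longest side 25 < 46 (sum of the remaining 3), so yes.

Yes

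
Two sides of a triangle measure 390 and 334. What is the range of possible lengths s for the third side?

56 < s < 724

By the triangle inequality, s must be less than 390 + 334 = 724 and greater than |390 − 334| = 56.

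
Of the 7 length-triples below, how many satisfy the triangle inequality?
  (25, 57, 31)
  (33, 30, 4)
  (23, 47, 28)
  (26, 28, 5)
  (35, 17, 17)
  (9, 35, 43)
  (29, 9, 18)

4

(25,31,57): 25+31 ≤ 57 → not valid
(4,30,33): 4+30 > 33 → valid
(23,28,47): 23+28 > 47 → valid
(5,26,28): 5+26 > 28 → valid
(17,17,35): 17+17 ≤ 35 → not valid
(9,35,43): 9+35 > 43 → valid
(9,18,29): 9+18 ≤ 29 → not valid
4 of the 7 triples form a triangle.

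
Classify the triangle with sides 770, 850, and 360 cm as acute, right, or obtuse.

Compare the square of the longest side to the sum of squares of the other two: 360² + 770² = 722500 = 850².

right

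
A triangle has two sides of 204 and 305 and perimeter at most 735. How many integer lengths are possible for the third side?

125

Triangle inequality: 101 < x < 509. Perimeter ≤ 735 gives x ≤ 735 − 204 − 305 = 226.
So 101 < x ≤ 226; integers 102 through 226: 125 values.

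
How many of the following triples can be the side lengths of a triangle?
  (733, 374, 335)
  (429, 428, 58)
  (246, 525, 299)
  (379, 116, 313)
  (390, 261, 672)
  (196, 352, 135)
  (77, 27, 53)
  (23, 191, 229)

4

(335,374,733): 335+374 ≤ 733 → not valid
(58,428,429): 58+428 > 429 → valid
(246,299,525): 246+299 > 525 → valid
(116,313,379): 116+313 > 379 → valid
(261,390,672): 261+390 ≤ 672 → not valid
(135,196,352): 135+196 ≤ 352 → not valid
(27,53,77): 27+53 > 77 → valid
(23,191,229): 23+191 ≤ 229 → not valid
4 of the 8 triples form a triangle.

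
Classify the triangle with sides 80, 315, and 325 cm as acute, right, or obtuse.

Compare the square of the longest side to the sum of squares of the other two: 80² + 315² = 105625 = 325².

right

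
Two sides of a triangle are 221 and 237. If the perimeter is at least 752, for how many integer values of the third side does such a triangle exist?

164

Triangle inequality: 16 < x < 458. Perimeter ≥ 752 gives x ≥ 752 − 221 − 237 = 294.
So 294 ≤ x < 458; integers 294 through 457: 164 values.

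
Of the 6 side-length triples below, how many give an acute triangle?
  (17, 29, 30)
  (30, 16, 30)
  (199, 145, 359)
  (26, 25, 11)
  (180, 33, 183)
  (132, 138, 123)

(17,29,30): 17²+29² = 1130 > 900 = 30² → acute
(30,16,30): 16²+30² = 1156 > 900 = 30² → acute
(199,145,359): 145+199 ≤ 359, not a triangle
(26,25,11): 11²+25² = 746 > 676 = 26² → acute
(180,33,183): 33²+180² = 33489 = 183² → right
(132,138,123): 123²+132² = 32553 > 19044 = 138² → acute
4 of the 6 are acute.

4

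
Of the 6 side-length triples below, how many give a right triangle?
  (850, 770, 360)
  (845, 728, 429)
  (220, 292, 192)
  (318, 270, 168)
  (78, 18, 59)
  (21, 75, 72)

5

(850,770,360): 360²+770² = 722500 = 850² → right
(845,728,429): 429²+728² = 714025 = 845² → right
(220,292,192): 192²+220² = 85264 = 292² → right
(318,270,168): 168²+270² = 101124 = 318² → right
(78,18,59): 18+59 ≤ 78, not a triangle
(21,75,72): 21²+72² = 5625 = 75² → right
5 of the 6 are right.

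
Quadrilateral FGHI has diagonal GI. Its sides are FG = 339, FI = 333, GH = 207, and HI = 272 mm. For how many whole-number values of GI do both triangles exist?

413

From triangle FGI: 6 < GI < 672.
From triangle HGI: 65 < GI < 479.
Intersection: 65 < GI < 479, so integers 66 through 478: 413 values.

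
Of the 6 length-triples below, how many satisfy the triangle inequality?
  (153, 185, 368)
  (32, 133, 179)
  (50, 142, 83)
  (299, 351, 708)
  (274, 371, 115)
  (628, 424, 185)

(153,185,368): 153+185 ≤ 368 → not valid
(32,133,179): 32+133 ≤ 179 → not valid
(50,83,142): 50+83 ≤ 142 → not valid
(299,351,708): 299+351 ≤ 708 → not valid
(115,274,371): 115+274 > 371 → valid
(185,424,628): 185+424 ≤ 628 → not valid
1 of the 6 triples forms a triangle.

1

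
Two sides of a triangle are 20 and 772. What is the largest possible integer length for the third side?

The third side must be strictly less than 20 + 772 = 792.
The largest integer below 792 is 791.

791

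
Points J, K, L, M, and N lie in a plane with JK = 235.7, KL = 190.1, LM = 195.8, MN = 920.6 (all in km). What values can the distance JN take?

299.0 ≤ JN ≤ 1542.2 km

The maximum is all hops collinear in one direction: 235.7 + 190.1 + 195.8 + 920.6 = 1542.2.
The longest hop is 920.6; the others sum to 621.6. Folding the others back against it leaves at least 920.6 − 621.6 = 299.0.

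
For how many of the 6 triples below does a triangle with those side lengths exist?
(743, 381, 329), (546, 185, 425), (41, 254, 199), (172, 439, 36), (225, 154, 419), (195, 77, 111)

(329,381,743): 329+381 ≤ 743 → not valid
(185,425,546): 185+425 > 546 → valid
(41,199,254): 41+199 ≤ 254 → not valid
(36,172,439): 36+172 ≤ 439 → not valid
(154,225,419): 154+225 ≤ 419 → not valid
(77,111,195): 77+111 ≤ 195 → not valid
1 of the 6 triples forms a triangle.

1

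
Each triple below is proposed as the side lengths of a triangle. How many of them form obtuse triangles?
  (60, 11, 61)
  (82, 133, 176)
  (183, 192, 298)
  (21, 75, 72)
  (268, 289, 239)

(60,11,61): 11²+60² = 3721 = 61² → right
(82,133,176): 82²+133² = 24413 < 30976 = 176² → obtuse
(183,192,298): 183²+192² = 70353 < 88804 = 298² → obtuse
(21,75,72): 21²+72² = 5625 = 75² → right
(268,289,239): 239²+268² = 128945 > 83521 = 289² → acute
2 of the 5 are obtuse.

2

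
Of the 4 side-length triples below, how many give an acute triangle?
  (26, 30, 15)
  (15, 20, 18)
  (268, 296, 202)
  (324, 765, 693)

(26,30,15): 15²+26² = 901 > 900 = 30² → acute
(15,20,18): 15²+18² = 549 > 400 = 20² → acute
(268,296,202): 202²+268² = 112628 > 87616 = 296² → acute
(324,765,693): 324²+693² = 585225 = 765² → right
3 of the 4 are acute.

3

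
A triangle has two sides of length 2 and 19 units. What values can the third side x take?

By the triangle inequality, x must be less than 2 + 19 = 21 and greater than |2 − 19| = 17.

17 < x < 21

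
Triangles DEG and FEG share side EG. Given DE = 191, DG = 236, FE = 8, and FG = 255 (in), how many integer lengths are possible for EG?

15

From triangle DEG: 45 < EG < 427.
From triangle FEG: 247 < EG < 263.
Intersection: 247 < EG < 263, so integers 248 through 262: 15 values.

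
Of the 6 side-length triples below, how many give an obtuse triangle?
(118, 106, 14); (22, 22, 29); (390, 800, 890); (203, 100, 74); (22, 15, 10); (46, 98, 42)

(118,106,14): 14²+106² = 11432 < 13924 = 118² → obtuse
(22,22,29): 22²+22² = 968 > 841 = 29² → acute
(390,800,890): 390²+800² = 792100 = 890² → right
(203,100,74): 74+100 ≤ 203, not a triangle
(22,15,10): 10²+15² = 325 < 484 = 22² → obtuse
(46,98,42): 42+46 ≤ 98, not a triangle
2 of the 6 are obtuse.

2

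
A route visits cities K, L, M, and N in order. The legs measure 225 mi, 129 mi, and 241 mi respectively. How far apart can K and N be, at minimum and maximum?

0 ≤ KN ≤ 595 mi

The maximum is all hops collinear in one direction: 225 + 129 + 241 = 595.
The longest hop is 241; the others sum to 354. Since 241 ≤ 354, the path can fold back on itself completely, so the minimum distance is 0.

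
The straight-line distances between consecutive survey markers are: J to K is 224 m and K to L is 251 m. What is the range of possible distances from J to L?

By the triangle inequality, |224 − 251| ≤ JL ≤ 224 + 251.

27 ≤ JL ≤ 475 m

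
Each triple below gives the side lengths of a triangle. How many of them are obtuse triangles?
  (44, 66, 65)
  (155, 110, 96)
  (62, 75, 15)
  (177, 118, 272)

(44,66,65): 44²+65² = 6161 > 4356 = 66² → acute
(155,110,96): 96²+110² = 21316 < 24025 = 155² → obtuse
(62,75,15): 15²+62² = 4069 < 5625 = 75² → obtuse
(177,118,272): 118²+177² = 45253 < 73984 = 272² → obtuse
3 of the 4 are obtuse.

3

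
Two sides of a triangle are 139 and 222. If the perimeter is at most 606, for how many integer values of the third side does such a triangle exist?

162

Triangle inequality: 83 < x < 361. Perimeter ≤ 606 gives x ≤ 606 − 139 − 222 = 245.
So 83 < x ≤ 245; integers 84 through 245: 162 values.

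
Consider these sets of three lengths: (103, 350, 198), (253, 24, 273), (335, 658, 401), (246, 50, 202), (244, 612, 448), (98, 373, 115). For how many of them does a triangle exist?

(103,198,350): 103+198 ≤ 350 → not valid
(24,253,273): 24+253 > 273 → valid
(335,401,658): 335+401 > 658 → valid
(50,202,246): 50+202 > 246 → valid
(244,448,612): 244+448 > 612 → valid
(98,115,373): 98+115 ≤ 373 → not valid
4 of the 6 triples form a triangle.

4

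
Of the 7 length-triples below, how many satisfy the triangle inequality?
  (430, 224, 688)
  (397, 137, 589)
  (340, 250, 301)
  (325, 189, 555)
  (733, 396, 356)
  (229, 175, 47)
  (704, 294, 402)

(224,430,688): 224+430 ≤ 688 → not valid
(137,397,589): 137+397 ≤ 589 → not valid
(250,301,340): 250+301 > 340 → valid
(189,325,555): 189+325 ≤ 555 → not valid
(356,396,733): 356+396 > 733 → valid
(47,175,229): 47+175 ≤ 229 → not valid
(294,402,704): 294+402 ≤ 704 → not valid
2 of the 7 triples form a triangle.

2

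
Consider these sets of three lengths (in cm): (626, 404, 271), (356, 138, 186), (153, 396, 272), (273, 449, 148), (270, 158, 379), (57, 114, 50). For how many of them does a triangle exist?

3

(271,404,626): 271+404 > 626 → valid
(138,186,356): 138+186 ≤ 356 → not valid
(153,272,396): 153+272 > 396 → valid
(148,273,449): 148+273 ≤ 449 → not valid
(158,270,379): 158+270 > 379 → valid
(50,57,114): 50+57 ≤ 114 → not valid
3 of the 6 triples form a triangle.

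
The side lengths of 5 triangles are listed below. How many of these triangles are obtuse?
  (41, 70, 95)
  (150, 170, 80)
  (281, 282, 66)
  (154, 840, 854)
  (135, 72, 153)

1

(41,70,95): 41²+70² = 6581 < 9025 = 95² → obtuse
(150,170,80): 80²+150² = 28900 = 170² → right
(281,282,66): 66²+281² = 83317 > 79524 = 282² → acute
(154,840,854): 154²+840² = 729316 = 854² → right
(135,72,153): 72²+135² = 23409 = 153² → right
1 of the 5 is obtuse.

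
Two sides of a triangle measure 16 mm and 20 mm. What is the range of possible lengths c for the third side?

By the triangle inequality, c must be less than 16 + 20 = 36 and greater than |16 − 20| = 4.

4 < c < 36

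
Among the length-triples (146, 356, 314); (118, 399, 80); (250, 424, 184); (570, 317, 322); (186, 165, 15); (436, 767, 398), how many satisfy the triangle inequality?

4

(146,314,356): 146+314 > 356 → valid
(80,118,399): 80+118 ≤ 399 → not valid
(184,250,424): 184+250 > 424 → valid
(317,322,570): 317+322 > 570 → valid
(15,165,186): 15+165 ≤ 186 → not valid
(398,436,767): 398+436 > 767 → valid
4 of the 6 triples form a triangle.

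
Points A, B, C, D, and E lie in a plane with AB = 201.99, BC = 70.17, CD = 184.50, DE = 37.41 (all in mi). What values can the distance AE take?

The maximum is all hops collinear in one direction: 201.99 + 70.17 + 184.50 + 37.41 = 494.07.
The longest hop is 201.99; the others sum to 292.08. Since 201.99 ≤ 292.08, the path can fold back on itself completely, so the minimum distance is 0.

0 ≤ AE ≤ 494.07 mi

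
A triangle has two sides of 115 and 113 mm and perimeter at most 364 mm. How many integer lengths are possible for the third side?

Triangle inequality: 2 < x < 228. Perimeter ≤ 364 gives x ≤ 364 − 115 − 113 = 136.
So 2 < x ≤ 136; integers 3 through 136: 134 values.

134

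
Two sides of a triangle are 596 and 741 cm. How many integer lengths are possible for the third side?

The third side lies in the open interval (145, 1337).
Integers from 146 to 1336 inclusive: 1336 − 146 + 1 = 1191.

1191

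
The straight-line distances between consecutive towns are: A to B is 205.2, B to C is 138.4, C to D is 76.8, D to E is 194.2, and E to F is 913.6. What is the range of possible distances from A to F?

The maximum is all hops collinear in one direction: 205.2 + 138.4 + 76.8 + 194.2 + 913.6 = 1528.2.
The longest hop is 913.6; the others sum to 614.6. Folding the others back against it leaves at least 913.6 − 614.6 = 299.0.

299.0 ≤ AF ≤ 1528.2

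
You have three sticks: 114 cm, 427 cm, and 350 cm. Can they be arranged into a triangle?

The longest side is 427, and the other two sum to 464.
Since 464 > 427, the triangle inequality holds.

Yes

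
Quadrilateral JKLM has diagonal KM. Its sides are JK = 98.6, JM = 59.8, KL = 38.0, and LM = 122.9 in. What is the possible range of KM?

From triangle JKM: |98.6 − 59.8| < KM < 98.6 + 59.8, i.e. 38.8 < KM < 158.4.
From triangle LKM: 84.9 < KM < 160.9.
Both must hold, so KM lies in the intersection.

84.9 < KM < 158.4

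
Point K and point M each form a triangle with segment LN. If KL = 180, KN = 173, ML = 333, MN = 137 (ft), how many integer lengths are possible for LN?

From triangle KLN: 7 < LN < 353.
From triangle MLN: 196 < LN < 470.
Intersection: 196 < LN < 353, so integers 197 through 352: 156 values.

156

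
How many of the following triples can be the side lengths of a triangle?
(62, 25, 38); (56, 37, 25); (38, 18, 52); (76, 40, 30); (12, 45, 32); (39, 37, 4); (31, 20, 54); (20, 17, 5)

(25,38,62): 25+38 > 62 → valid
(25,37,56): 25+37 > 56 → valid
(18,38,52): 18+38 > 52 → valid
(30,40,76): 30+40 ≤ 76 → not valid
(12,32,45): 12+32 ≤ 45 → not valid
(4,37,39): 4+37 > 39 → valid
(20,31,54): 20+31 ≤ 54 → not valid
(5,17,20): 5+17 > 20 → valid
5 of the 8 triples form a triangle.

5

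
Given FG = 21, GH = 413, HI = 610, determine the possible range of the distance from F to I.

The maximum is all hops collinear in one direction: 21 + 413 + 610 = 1044.
The longest hop is 610; the others sum to 434. Folding the others back against it leaves at least 610 − 434 = 176.

176 ≤ FI ≤ 1044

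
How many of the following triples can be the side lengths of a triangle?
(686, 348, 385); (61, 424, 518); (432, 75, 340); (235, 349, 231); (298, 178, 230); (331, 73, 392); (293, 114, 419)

(348,385,686): 348+385 > 686 → valid
(61,424,518): 61+424 ≤ 518 → not valid
(75,340,432): 75+340 ≤ 432 → not valid
(231,235,349): 231+235 > 349 → valid
(178,230,298): 178+230 > 298 → valid
(73,331,392): 73+331 > 392 → valid
(114,293,419): 114+293 ≤ 419 → not valid
4 of the 7 triples form a triangle.

4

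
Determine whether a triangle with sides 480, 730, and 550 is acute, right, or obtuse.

right

Compare the square of the longest side to the sum of squares of the other two: 480² + 550² = 532900 = 730².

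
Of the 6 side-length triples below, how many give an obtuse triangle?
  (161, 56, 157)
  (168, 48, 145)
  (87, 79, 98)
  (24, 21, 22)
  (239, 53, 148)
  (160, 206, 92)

(161,56,157): 56²+157² = 27785 > 25921 = 161² → acute
(168,48,145): 48²+145² = 23329 < 28224 = 168² → obtuse
(87,79,98): 79²+87² = 13810 > 9604 = 98² → acute
(24,21,22): 21²+22² = 925 > 576 = 24² → acute
(239,53,148): 53+148 ≤ 239, not a triangle
(160,206,92): 92²+160² = 34064 < 42436 = 206² → obtuse
2 of the 6 are obtuse.

2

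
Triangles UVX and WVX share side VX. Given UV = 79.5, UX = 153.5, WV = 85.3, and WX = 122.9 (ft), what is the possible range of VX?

74.0 < VX < 208.2

From triangle UVX: |79.5 − 153.5| < VX < 79.5 + 153.5, i.e. 74.0 < VX < 233.0.
From triangle WVX: 37.6 < VX < 208.2.
Both must hold, so VX lies in the intersection.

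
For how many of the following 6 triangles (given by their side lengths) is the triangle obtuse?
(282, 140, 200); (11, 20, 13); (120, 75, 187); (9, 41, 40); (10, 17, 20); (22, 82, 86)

(282,140,200): 140²+200² = 59600 < 79524 = 282² → obtuse
(11,20,13): 11²+13² = 290 < 400 = 20² → obtuse
(120,75,187): 75²+120² = 20025 < 34969 = 187² → obtuse
(9,41,40): 9²+40² = 1681 = 41² → right
(10,17,20): 10²+17² = 389 < 400 = 20² → obtuse
(22,82,86): 22²+82² = 7208 < 7396 = 86² → obtuse
5 of the 6 are obtuse.

5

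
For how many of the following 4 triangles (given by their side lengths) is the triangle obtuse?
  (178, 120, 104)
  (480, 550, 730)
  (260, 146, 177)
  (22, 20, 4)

(178,120,104): 104²+120² = 25216 < 31684 = 178² → obtuse
(480,550,730): 480²+550² = 532900 = 730² → right
(260,146,177): 146²+177² = 52645 < 67600 = 260² → obtuse
(22,20,4): 4²+20² = 416 < 484 = 22² → obtuse
3 of the 4 are obtuse.

3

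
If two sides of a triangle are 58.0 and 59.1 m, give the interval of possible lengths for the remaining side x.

By the triangle inequality, x must be less than 58.0 + 59.1 = 117.1 and greater than |58.0 − 59.1| = 1.1.

1.1 < x < 117.1 (m)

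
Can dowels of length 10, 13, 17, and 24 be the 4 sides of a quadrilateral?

Yes

A quadrilateral exists iff every side is shorter than the sum of the others — equivalently, the longest side is less than the sum of the rest.
Longest side 24 < 40 (sum of the remaining 3), so yes.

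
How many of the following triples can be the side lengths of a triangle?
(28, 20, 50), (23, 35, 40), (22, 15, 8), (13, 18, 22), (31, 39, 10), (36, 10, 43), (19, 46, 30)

6

(20,28,50): 20+28 ≤ 50 → not valid
(23,35,40): 23+35 > 40 → valid
(8,15,22): 8+15 > 22 → valid
(13,18,22): 13+18 > 22 → valid
(10,31,39): 10+31 > 39 → valid
(10,36,43): 10+36 > 43 → valid
(19,30,46): 19+30 > 46 → valid
6 of the 7 triples form a triangle.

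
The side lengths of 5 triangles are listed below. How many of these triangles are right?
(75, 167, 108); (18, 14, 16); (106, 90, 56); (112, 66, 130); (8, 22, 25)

2

(75,167,108): 75²+108² = 17289 < 27889 = 167² → obtuse
(18,14,16): 14²+16² = 452 > 324 = 18² → acute
(106,90,56): 56²+90² = 11236 = 106² → right
(112,66,130): 66²+112² = 16900 = 130² → right
(8,22,25): 8²+22² = 548 < 625 = 25² → obtuse
2 of the 5 are right.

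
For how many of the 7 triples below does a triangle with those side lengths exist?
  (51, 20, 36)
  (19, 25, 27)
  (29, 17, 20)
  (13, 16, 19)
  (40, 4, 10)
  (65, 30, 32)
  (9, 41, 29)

4

(20,36,51): 20+36 > 51 → valid
(19,25,27): 19+25 > 27 → valid
(17,20,29): 17+20 > 29 → valid
(13,16,19): 13+16 > 19 → valid
(4,10,40): 4+10 ≤ 40 → not valid
(30,32,65): 30+32 ≤ 65 → not valid
(9,29,41): 9+29 ≤ 41 → not valid
4 of the 7 triples form a triangle.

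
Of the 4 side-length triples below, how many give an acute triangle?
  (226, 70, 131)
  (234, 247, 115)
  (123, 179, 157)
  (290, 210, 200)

(226,70,131): 70+131 ≤ 226, not a triangle
(234,247,115): 115²+234² = 67981 > 61009 = 247² → acute
(123,179,157): 123²+157² = 39778 > 32041 = 179² → acute
(290,210,200): 200²+210² = 84100 = 290² → right
2 of the 4 are acute.

2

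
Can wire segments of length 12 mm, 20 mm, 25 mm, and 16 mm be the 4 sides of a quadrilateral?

Yes

A quadrilateral exists iff every side is shorter than the sum of the others — equivalently, the longest side is less than the sum of the rest.
Longest side 25 < 48 (sum of the remaining 3), so yes.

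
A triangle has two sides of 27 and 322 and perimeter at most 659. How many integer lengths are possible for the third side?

Triangle inequality: 295 < x < 349. Perimeter ≤ 659 gives x ≤ 659 − 27 − 322 = 310.
So 295 < x ≤ 310; integers 296 through 310: 15 values.

15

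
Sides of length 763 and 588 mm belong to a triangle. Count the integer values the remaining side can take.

1175

The third side lies in the open interval (175, 1351).
Integers from 176 to 1350 inclusive: 1350 − 176 + 1 = 1175.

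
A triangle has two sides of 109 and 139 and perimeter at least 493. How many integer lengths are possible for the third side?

3

Triangle inequality: 30 < x < 248. Perimeter ≥ 493 gives x ≥ 493 − 109 − 139 = 245.
So 245 ≤ x < 248; integers 245 through 247: 3 values.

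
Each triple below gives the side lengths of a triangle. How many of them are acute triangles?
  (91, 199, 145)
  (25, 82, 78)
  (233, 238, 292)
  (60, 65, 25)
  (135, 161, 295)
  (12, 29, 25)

(91,199,145): 91²+145² = 29306 < 39601 = 199² → obtuse
(25,82,78): 25²+78² = 6709 < 6724 = 82² → obtuse
(233,238,292): 233²+238² = 110933 > 85264 = 292² → acute
(60,65,25): 25²+60² = 4225 = 65² → right
(135,161,295): 135²+161² = 44146 < 87025 = 295² → obtuse
(12,29,25): 12²+25² = 769 < 841 = 29² → obtuse
1 of the 6 is acute.

1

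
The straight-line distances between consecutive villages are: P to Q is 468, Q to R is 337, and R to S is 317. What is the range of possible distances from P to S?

0 ≤ PS ≤ 1122

The maximum is all hops collinear in one direction: 468 + 337 + 317 = 1122.
The longest hop is 468; the others sum to 654. Since 468 ≤ 654, the path can fold back on itself completely, so the minimum distance is 0.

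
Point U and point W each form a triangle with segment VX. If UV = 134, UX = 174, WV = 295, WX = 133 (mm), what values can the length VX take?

From triangle UVX: |134 − 174| < VX < 134 + 174, i.e. 40 < VX < 308.
From triangle WVX: 162 < VX < 428.
Both must hold, so VX lies in the intersection.

162 < VX < 308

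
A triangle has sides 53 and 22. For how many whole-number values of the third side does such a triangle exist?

43

The third side lies in the open interval (31, 75).
Integers from 32 to 74 inclusive: 74 − 32 + 1 = 43.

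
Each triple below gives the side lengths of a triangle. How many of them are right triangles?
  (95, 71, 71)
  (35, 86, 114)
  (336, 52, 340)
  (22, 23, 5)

1

(95,71,71): 71²+71² = 10082 > 9025 = 95² → acute
(35,86,114): 35²+86² = 8621 < 12996 = 114² → obtuse
(336,52,340): 52²+336² = 115600 = 340² → right
(22,23,5): 5²+22² = 509 < 529 = 23² → obtuse
1 of the 4 is right.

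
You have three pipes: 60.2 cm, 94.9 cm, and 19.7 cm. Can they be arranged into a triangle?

No

The longest side is 94.9, but the other two sum to only 79.9.
79.9 < 94.9, so the triangle inequality fails.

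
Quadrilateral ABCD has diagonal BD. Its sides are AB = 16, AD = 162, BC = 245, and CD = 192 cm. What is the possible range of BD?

146 < BD < 178

From triangle ABD: |16 − 162| < BD < 16 + 162, i.e. 146 < BD < 178.
From triangle CBD: 53 < BD < 437.
Both must hold, so BD lies in the intersection.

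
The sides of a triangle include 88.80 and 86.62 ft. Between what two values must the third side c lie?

2.18 < c < 175.42 (ft)

By the triangle inequality, c must be less than 88.80 + 86.62 = 175.42 and greater than |88.80 − 86.62| = 2.18.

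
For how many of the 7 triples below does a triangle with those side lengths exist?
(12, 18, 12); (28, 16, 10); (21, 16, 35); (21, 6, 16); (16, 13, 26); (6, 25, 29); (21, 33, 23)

6

(12,12,18): 12+12 > 18 → valid
(10,16,28): 10+16 ≤ 28 → not valid
(16,21,35): 16+21 > 35 → valid
(6,16,21): 6+16 > 21 → valid
(13,16,26): 13+16 > 26 → valid
(6,25,29): 6+25 > 29 → valid
(21,23,33): 21+23 > 33 → valid
6 of the 7 triples form a triangle.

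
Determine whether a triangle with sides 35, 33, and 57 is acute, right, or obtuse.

obtuse

Compare the square of the longest side to the sum of squares of the other two: 33² + 35² = 2314 < 3249 = 57².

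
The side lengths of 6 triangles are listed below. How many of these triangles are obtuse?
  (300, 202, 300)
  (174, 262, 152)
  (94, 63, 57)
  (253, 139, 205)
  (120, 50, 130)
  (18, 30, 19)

(300,202,300): 202²+300² = 130804 > 90000 = 300² → acute
(174,262,152): 152²+174² = 53380 < 68644 = 262² → obtuse
(94,63,57): 57²+63² = 7218 < 8836 = 94² → obtuse
(253,139,205): 139²+205² = 61346 < 64009 = 253² → obtuse
(120,50,130): 50²+120² = 16900 = 130² → right
(18,30,19): 18²+19² = 685 < 900 = 30² → obtuse
4 of the 6 are obtuse.

4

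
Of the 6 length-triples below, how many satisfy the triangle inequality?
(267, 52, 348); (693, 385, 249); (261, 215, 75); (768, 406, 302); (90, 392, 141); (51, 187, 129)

(52,267,348): 52+267 ≤ 348 → not valid
(249,385,693): 249+385 ≤ 693 → not valid
(75,215,261): 75+215 > 261 → valid
(302,406,768): 302+406 ≤ 768 → not valid
(90,141,392): 90+141 ≤ 392 → not valid
(51,129,187): 51+129 ≤ 187 → not valid
1 of the 6 triples forms a triangle.

1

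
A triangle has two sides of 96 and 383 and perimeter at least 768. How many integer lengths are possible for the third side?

Triangle inequality: 287 < x < 479. Perimeter ≥ 768 gives x ≥ 768 − 96 − 383 = 289.
So 289 ≤ x < 479; integers 289 through 478: 190 values.

190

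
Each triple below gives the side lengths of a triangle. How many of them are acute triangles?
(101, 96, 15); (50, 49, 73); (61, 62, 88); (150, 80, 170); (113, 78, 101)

(101,96,15): 15²+96² = 9441 < 10201 = 101² → obtuse
(50,49,73): 49²+50² = 4901 < 5329 = 73² → obtuse
(61,62,88): 61²+62² = 7565 < 7744 = 88² → obtuse
(150,80,170): 80²+150² = 28900 = 170² → right
(113,78,101): 78²+101² = 16285 > 12769 = 113² → acute
1 of the 5 is acute.

1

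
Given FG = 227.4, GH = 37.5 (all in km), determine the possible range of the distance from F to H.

189.9 ≤ FH ≤ 264.9 km

By the triangle inequality, |227.4 − 37.5| ≤ FH ≤ 227.4 + 37.5.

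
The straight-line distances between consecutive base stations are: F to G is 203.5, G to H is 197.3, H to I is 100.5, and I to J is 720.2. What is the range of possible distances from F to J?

218.9 ≤ FJ ≤ 1221.5

The maximum is all hops collinear in one direction: 203.5 + 197.3 + 100.5 + 720.2 = 1221.5.
The longest hop is 720.2; the others sum to 501.3. Folding the others back against it leaves at least 720.2 − 501.3 = 218.9.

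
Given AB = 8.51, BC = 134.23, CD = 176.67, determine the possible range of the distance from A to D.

33.93 ≤ AD ≤ 319.41

The maximum is all hops collinear in one direction: 8.51 + 134.23 + 176.67 = 319.41.
The longest hop is 176.67; the others sum to 142.74. Folding the others back against it leaves at least 176.67 − 142.74 = 33.93.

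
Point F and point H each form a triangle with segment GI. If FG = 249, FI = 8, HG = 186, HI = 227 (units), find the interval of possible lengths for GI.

From triangle FGI: |249 − 8| < GI < 249 + 8, i.e. 241 < GI < 257.
From triangle HGI: 41 < GI < 413.
Both must hold, so GI lies in the intersection.

241 < GI < 257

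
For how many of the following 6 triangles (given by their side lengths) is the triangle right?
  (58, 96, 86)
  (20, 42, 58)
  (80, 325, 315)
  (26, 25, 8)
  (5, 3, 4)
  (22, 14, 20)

(58,96,86): 58²+86² = 10760 > 9216 = 96² → acute
(20,42,58): 20²+42² = 2164 < 3364 = 58² → obtuse
(80,325,315): 80²+315² = 105625 = 325² → right
(26,25,8): 8²+25² = 689 > 676 = 26² → acute
(5,3,4): 3²+4² = 25 = 5² → right
(22,14,20): 14²+20² = 596 > 484 = 22² → acute
2 of the 6 are right.

2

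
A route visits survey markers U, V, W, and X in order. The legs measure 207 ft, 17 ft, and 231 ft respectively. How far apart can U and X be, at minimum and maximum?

The maximum is all hops collinear in one direction: 207 + 17 + 231 = 455.
The longest hop is 231; the others sum to 224. Folding the others back against it leaves at least 231 − 224 = 7.

7 ≤ UX ≤ 455 ft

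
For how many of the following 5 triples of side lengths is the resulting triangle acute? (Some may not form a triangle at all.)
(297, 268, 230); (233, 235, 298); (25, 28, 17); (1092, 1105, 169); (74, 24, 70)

3

(297,268,230): 230²+268² = 124724 > 88209 = 297² → acute
(233,235,298): 233²+235² = 109514 > 88804 = 298² → acute
(25,28,17): 17²+25² = 914 > 784 = 28² → acute
(1092,1105,169): 169²+1092² = 1221025 = 1105² → right
(74,24,70): 24²+70² = 5476 = 74² → right
3 of the 5 are acute.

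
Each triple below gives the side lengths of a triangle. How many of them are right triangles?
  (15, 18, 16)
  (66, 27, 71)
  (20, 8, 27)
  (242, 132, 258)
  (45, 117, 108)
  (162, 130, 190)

(15,18,16): 15²+16² = 481 > 324 = 18² → acute
(66,27,71): 27²+66² = 5085 > 5041 = 71² → acute
(20,8,27): 8²+20² = 464 < 729 = 27² → obtuse
(242,132,258): 132²+242² = 75988 > 66564 = 258² → acute
(45,117,108): 45²+108² = 13689 = 117² → right
(162,130,190): 130²+162² = 43144 > 36100 = 190² → acute
1 of the 6 is right.

1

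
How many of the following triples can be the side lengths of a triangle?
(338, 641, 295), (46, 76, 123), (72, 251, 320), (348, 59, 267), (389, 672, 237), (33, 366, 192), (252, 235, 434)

2

(295,338,641): 295+338 ≤ 641 → not valid
(46,76,123): 46+76 ≤ 123 → not valid
(72,251,320): 72+251 > 320 → valid
(59,267,348): 59+267 ≤ 348 → not valid
(237,389,672): 237+389 ≤ 672 → not valid
(33,192,366): 33+192 ≤ 366 → not valid
(235,252,434): 235+252 > 434 → valid
2 of the 7 triples form a triangle.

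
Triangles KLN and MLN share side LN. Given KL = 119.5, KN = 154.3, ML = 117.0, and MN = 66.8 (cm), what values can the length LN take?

From triangle KLN: |119.5 − 154.3| < LN < 119.5 + 154.3, i.e. 34.8 < LN < 273.8.
From triangle MLN: 50.2 < LN < 183.8.
Both must hold, so LN lies in the intersection.

50.2 < LN < 183.8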